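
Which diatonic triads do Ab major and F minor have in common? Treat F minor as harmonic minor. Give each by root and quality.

Bbm, Db, Fm, Gdim

Triads in Ab major: Ab (I), Bbm (ii), Cm (iii), Db (IV), Eb (V), Fm (vi), Gdim (vii°).
Triads in F minor (harmonic minor): Fm (i), Gdim (ii°), Abaug (III+), Bbm (iv), C (V), Db (VI), Edim (vii°).
Shared triads with their functions: Bbm (ii in Ab major, iv in F minor); Db (IV in Ab major, VI in F minor); Fm (vi in Ab major, i in F minor); Gdim (vii° in Ab major, ii° in F minor).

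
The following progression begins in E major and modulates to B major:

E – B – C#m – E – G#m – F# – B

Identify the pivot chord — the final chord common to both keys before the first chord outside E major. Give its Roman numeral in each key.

Chords diatonic to E major: E, F#m, G#m, A, B, C#m, D#dim.
Reading the progression, the first chord not in that set is F#, so the modulation leaves E major there.
The chord immediately before F# is G#m, which is diatonic to both keys: iii in E major and vi in B major.

G#m — iii in E major, vi in B major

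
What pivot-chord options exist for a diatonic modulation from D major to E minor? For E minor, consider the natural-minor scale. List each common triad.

Triads in D major: D (I), Em (ii), F♯m (iii), G (IV), A (V), Bm (vi), C♯dim (vii°).
Triads in E minor (natural minor): Em (i), F♯dim (ii°), G (III), Am (iv), Bm (v), C (VI), D (VII).
Shared triads with their functions: D (I in D major, VII in E minor); Em (ii in D major, i in E minor); G (IV in D major, III in E minor); Bm (vi in D major, v in E minor).

D, Em, G, Bm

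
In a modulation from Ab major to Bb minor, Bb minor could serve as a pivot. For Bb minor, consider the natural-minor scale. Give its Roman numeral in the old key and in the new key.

The scale of Ab major is Ab Bb C Db Eb F G; Bb is degree 2, and the triad built there (Bb-Db-F) is minor, so it is ii.
The scale of Bb minor (natural minor) is Bb C Db Eb F Gb Ab; Bb is degree 1, and the triad built there (Bb-Db-F) is minor, so it is i.

ii in Ab major; i in Bb minor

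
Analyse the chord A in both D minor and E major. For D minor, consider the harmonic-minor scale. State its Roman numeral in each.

V in D minor; IV in E major

The scale of D minor (harmonic minor) is D E F G A Bb C#; A is degree 5, and the triad built there (A-C#-E) is major, so it is V.
The scale of E major is E F# G# A B C# D#; A is degree 4, and the triad built there (A-C#-E) is major, so it is IV.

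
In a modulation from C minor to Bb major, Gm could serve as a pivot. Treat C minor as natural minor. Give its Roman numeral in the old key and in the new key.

The scale of C minor (natural minor) is C D Eb F G Ab Bb; G is degree 5, and the triad built there (G-Bb-D) is minor, so it is v.
The scale of Bb major is Bb C D Eb F G A; G is degree 6, and the triad built there (G-Bb-D) is minor, so it is vi.

v in C minor; vi in Bb major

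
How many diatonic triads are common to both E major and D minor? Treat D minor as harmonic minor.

Diatonic triads of E major: E (I), F#m (ii), G#m (iii), A (IV), B (V), C#m (vi), D#dim (vii°).
Diatonic triads of D minor (harmonic minor): Dm (i), Edim (ii°), Faug (III+), Gm (iv), A (V), Bb (VI), C#dim (vii°).
Matching root and quality in both lists: A.
That gives 1 common triad.

1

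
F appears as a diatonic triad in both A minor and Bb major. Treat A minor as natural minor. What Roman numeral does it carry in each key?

VI in A minor; V in Bb major

The scale of A minor (natural minor) is A B C D E F G; F is degree 6, and the triad built there (F-A-C) is major, so it is VI.
The scale of Bb major is Bb C D Eb F G A; F is degree 5, and the triad built there (F-A-C) is major, so it is V.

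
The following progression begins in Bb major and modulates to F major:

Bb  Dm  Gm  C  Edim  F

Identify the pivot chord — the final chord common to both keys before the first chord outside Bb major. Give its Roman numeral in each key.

Chords diatonic to Bb major: Bb, Cm, Dm, Eb, F, Gm, Adim.
Reading the progression, the first chord not in that set is C, so the modulation leaves Bb major there.
The chord immediately before C is Gm, which is diatonic to both keys: vi in Bb major and ii in F major.

Gm — vi in Bb major, ii in F major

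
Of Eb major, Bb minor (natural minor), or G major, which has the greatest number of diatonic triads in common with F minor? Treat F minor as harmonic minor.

Triads of F minor (harmonic minor): F minor (i), G diminished (ii°), Ab augmented (III+), Bb minor (iv), C major (V), Db major (VI), E diminished (vii°).
Eb major shares 1: Fm.
Bb minor (natural minor) shares 3: Fm, Bbm, Db.
G major shares 1: C.
The most common triads (3) are shared with Bb minor.

Bb minor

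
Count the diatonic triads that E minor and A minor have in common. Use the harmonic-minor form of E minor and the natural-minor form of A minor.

Diatonic triads of E minor (harmonic minor): Em (i), F#dim (ii°), Gaug (III+), Am (iv), B (V), C (VI), D#dim (vii°).
Diatonic triads of A minor (natural minor): Am (i), Bdim (ii°), C (III), Dm (iv), Em (v), F (VI), G (VII).
Matching root and quality in both lists: Em, Am, C.
That gives 3 common triads.

3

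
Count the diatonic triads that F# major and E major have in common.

2

Diatonic triads of F# major: F# (I), G#m (ii), A#m (iii), B (IV), C# (V), D#m (vi), E#dim (vii°).
Diatonic triads of E major: E (I), F#m (ii), G#m (iii), A (IV), B (V), C#m (vi), D#dim (vii°).
Matching root and quality in both lists: G#m, B.
That gives 2 common triads.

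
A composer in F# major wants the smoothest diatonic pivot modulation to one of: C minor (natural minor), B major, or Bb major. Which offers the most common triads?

B major

Triads of F# major: F# (I), G#m (ii), A#m (iii), B (IV), C# (V), D#m (vi), E#dim (vii°).
C minor (natural minor) shares 0: none.
B major shares 4: F#, G#m, B, D#m.
Bb major shares 0: none.
The most common triads (4) are shared with B major.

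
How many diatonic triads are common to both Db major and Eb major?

Diatonic triads of Db major: Db major (I), Eb minor (ii), F minor (iii), Gb major (IV), Ab major (V), Bb minor (vi), C diminished (vii°).
Diatonic triads of Eb major: Eb major (I), F minor (ii), G minor (iii), Ab major (IV), Bb major (V), C minor (vi), D diminished (vii°).
Matching root and quality in both lists: F minor, Ab major.
That gives 2 common triads.

2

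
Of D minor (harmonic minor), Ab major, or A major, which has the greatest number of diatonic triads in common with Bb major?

Triads of Bb major: Bb (I), Cm (ii), Dm (iii), Eb (IV), F (V), Gm (vi), Adim (vii°).
D minor (harmonic minor) shares 3: Bb, Dm, Gm.
Ab major shares 2: Cm, Eb.
A major shares 0: none.
The most common triads (3) are shared with D minor.

D minor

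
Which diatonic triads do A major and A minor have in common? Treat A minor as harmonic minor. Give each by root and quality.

E, G#dim

Triads in A major: A (I), Bm (ii), C#m (iii), D (IV), E (V), F#m (vi), G#dim (vii°).
Triads in A minor (harmonic minor): Am (i), Bdim (ii°), Caug (III+), Dm (iv), E (V), F (VI), G#dim (vii°).
Shared triads with their functions: E (V in A major, V in A minor); G#dim (vii° in A major, vii° in A minor).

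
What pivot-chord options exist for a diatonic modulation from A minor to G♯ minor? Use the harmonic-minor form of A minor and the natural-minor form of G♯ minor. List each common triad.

Triads in A minor (harmonic minor): Am (i), Bdim (ii°), Caug (III+), Dm (iv), E (V), F (VI), G♯dim (vii°).
Triads in G♯ minor (natural minor): G♯m (i), A♯dim (ii°), B (III), C♯m (iv), D♯m (v), E (VI), F♯ (VII).
Shared triads with their functions: E (V in A minor, VI in G♯ minor).

E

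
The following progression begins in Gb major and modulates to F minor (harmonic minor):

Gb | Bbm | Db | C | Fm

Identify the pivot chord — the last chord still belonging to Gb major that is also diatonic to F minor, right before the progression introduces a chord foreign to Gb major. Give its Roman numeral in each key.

Db — V in Gb major, VI in F minor

Chords diatonic to Gb major: Gb, Abm, Bbm, Cb, Db, Ebm, Fdim.
Reading the progression, the first chord not in that set is C, so the modulation leaves Gb major there.
The chord immediately before C is Db, which is diatonic to both keys: V in Gb major and VI in F minor.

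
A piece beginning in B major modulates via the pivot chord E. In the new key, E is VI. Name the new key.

G# minor

The numeral VI denotes a major triad on scale degree 6. With E on degree 6, the tonic of the new key is G#.
Degree 6 carries a major triad in minor keys, so the destination is G# minor.
Check: the diatonic triads of G# minor (natural minor) are G#m (i), A#dim (ii°), B (III), C#m (iv), D#m (v), E (VI), F# (VII) — E is indeed VI.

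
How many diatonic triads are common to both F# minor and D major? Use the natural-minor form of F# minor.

Diatonic triads of F# minor (natural minor): F# minor (i), G# diminished (ii°), A major (III), B minor (iv), C# minor (v), D major (VI), E major (VII).
Diatonic triads of D major: D major (I), E minor (ii), F# minor (iii), G major (IV), A major (V), B minor (vi), C# diminished (vii°).
Matching root and quality in both lists: F# minor, A major, B minor, D major.
That gives 4 common triads.

4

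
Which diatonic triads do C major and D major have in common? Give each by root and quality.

Triads in C major: C (I), Dm (ii), Em (iii), F (IV), G (V), Am (vi), Bdim (vii°).
Triads in D major: D (I), Em (ii), F#m (iii), G (IV), A (V), Bm (vi), C#dim (vii°).
Shared triads with their functions: Em (iii in C major, ii in D major); G (V in C major, IV in D major).

Em, G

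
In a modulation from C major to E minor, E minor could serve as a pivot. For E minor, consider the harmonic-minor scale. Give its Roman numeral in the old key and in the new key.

iii in C major; i in E minor

The scale of C major is C D E F G A B; E is degree 3, and the triad built there (E-G-B) is minor, so it is iii.
The scale of E minor (harmonic minor) is E F# G A B C D#; E is degree 1, and the triad built there (E-G-B) is minor, so it is i.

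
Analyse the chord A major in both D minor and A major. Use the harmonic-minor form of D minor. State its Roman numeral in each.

V in D minor; I in A major

The scale of D minor (harmonic minor) is D E F G A Bb C#; A is degree 5, and the triad built there (A-C#-E) is major, so it is V.
The scale of A major is A B C# D E F# G#; A is degree 1, and the triad built there (A-C#-E) is major, so it is I.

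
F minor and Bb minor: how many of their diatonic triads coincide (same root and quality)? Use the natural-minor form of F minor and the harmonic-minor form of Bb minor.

Diatonic triads of F minor (natural minor): Fm (i), Gdim (ii°), Ab (III), Bbm (iv), Cm (v), Db (VI), Eb (VII).
Diatonic triads of Bb minor (harmonic minor): Bbm (i), Cdim (ii°), Dbaug (III+), Ebm (iv), F (V), Gb (VI), Adim (vii°).
Matching root and quality in both lists: Bbm.
That gives 1 common triad.

1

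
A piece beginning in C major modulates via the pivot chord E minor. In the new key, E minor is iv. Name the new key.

The numeral iv denotes a minor triad on scale degree 4. With E on degree 4, the tonic of the new key is B.
Degree 4 carries a minor triad in minor keys, so the destination is B minor.
Check: the diatonic triads of B minor (natural minor) are Bm (i), C#dim (ii°), D (III), Em (iv), F#m (v), G (VI), A (VII) — E minor is indeed iv.

B minor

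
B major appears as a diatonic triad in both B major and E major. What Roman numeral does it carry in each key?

The scale of B major is B C# D# E F# G# A#; B is degree 1, and the triad built there (B-D#-F#) is major, so it is I.
The scale of E major is E F# G# A B C# D#; B is degree 5, and the triad built there (B-D#-F#) is major, so it is V.

I in B major; V in E major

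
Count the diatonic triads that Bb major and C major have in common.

Diatonic triads of Bb major: Bb (I), Cm (ii), Dm (iii), Eb (IV), F (V), Gm (vi), Adim (vii°).
Diatonic triads of C major: C (I), Dm (ii), Em (iii), F (IV), G (V), Am (vi), Bdim (vii°).
Matching root and quality in both lists: Dm, F.
That gives 2 common triads.

2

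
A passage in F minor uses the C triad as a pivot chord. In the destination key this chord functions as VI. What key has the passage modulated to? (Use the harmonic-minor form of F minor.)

The numeral VI denotes a major triad on scale degree 6. With C on degree 6, the tonic of the new key is E.
Degree 6 carries a major triad in minor keys, so the destination is E minor.
Check: the diatonic triads of E minor (natural minor) are Em (i), F♯dim (ii°), G (III), Am (iv), Bm (v), C (VI), D (VII) — C is indeed VI.

E minor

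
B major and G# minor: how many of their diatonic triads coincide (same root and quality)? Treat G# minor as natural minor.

7

Diatonic triads of B major: B major (I), C# minor (ii), D# minor (iii), E major (IV), F# major (V), G# minor (vi), A# diminished (vii°).
Diatonic triads of G# minor (natural minor): G# minor (i), A# diminished (ii°), B major (III), C# minor (iv), D# minor (v), E major (VI), F# major (VII).
Matching root and quality in both lists: B major, C# minor, D# minor, E major, F# major, G# minor, A# diminished.
That gives 7 common triads.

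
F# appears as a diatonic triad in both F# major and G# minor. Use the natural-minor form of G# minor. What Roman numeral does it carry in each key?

I in F# major; VII in G# minor

The scale of F# major is F# G# A# B C# D# E#; F# is degree 1, and the triad built there (F#-A#-C#) is major, so it is I.
The scale of G# minor (natural minor) is G# A# B C# D# E F#; F# is degree 7, and the triad built there (F#-A#-C#) is major, so it is VII.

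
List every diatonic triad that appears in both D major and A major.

D, F#m, A, Bm

Triads in D major: D (I), Em (ii), F#m (iii), G (IV), A (V), Bm (vi), C#dim (vii°).
Triads in A major: A (I), Bm (ii), C#m (iii), D (IV), E (V), F#m (vi), G#dim (vii°).
Shared triads with their functions: D (I in D major, IV in A major); F#m (iii in D major, vi in A major); A (V in D major, I in A major); Bm (vi in D major, ii in A major).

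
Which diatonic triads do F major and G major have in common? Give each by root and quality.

Am, C

Triads in F major: F (I), Gm (ii), Am (iii), Bb (IV), C (V), Dm (vi), Edim (vii°).
Triads in G major: G (I), Am (ii), Bm (iii), C (IV), D (V), Em (vi), F#dim (vii°).
Shared triads with their functions: Am (iii in F major, ii in G major); C (V in F major, IV in G major).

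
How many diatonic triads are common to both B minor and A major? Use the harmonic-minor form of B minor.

Diatonic triads of B minor (harmonic minor): B minor (i), C# diminished (ii°), D augmented (III+), E minor (iv), F# major (V), G major (VI), A# diminished (vii°).
Diatonic triads of A major: A major (I), B minor (ii), C# minor (iii), D major (IV), E major (V), F# minor (vi), G# diminished (vii°).
Matching root and quality in both lists: B minor.
That gives 1 common triad.

1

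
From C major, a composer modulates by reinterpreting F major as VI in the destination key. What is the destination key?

A minor

The numeral VI denotes a major triad on scale degree 6. With F on degree 6, the tonic of the new key is A.
Degree 6 carries a major triad in minor keys, so the destination is A minor.
Check: the diatonic triads of A minor (natural minor) are Am (i), Bdim (ii°), C (III), Dm (iv), Em (v), F (VI), G (VII) — F major is indeed VI.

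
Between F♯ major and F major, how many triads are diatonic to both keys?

Diatonic triads of F♯ major: F♯ (I), G♯m (ii), A♯m (iii), B (IV), C♯ (V), D♯m (vi), E♯dim (vii°).
Diatonic triads of F major: F (I), Gm (ii), Am (iii), B♭ (IV), C (V), Dm (vi), Edim (vii°).
No triad has the same root and quality in both keys.

0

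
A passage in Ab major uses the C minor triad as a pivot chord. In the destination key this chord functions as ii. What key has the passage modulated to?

Bb major

The numeral ii denotes a minor triad on scale degree 2. With C on degree 2, the tonic of the new key is Bb.
Degree 2 carries a minor triad in major keys, so the destination is Bb major.
Check: the diatonic triads of Bb major are Bb (I), Cm (ii), Dm (iii), Eb (IV), F (V), Gm (vi), Adim (vii°) — C minor is indeed ii.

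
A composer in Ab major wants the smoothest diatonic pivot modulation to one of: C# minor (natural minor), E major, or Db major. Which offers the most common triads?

Db major

Triads of Ab major: Ab major (I), Bb minor (ii), C minor (iii), Db major (IV), Eb major (V), F minor (vi), G diminished (vii°).
C# minor (natural minor) shares 0: none.
E major shares 0: none.
Db major shares 4: Ab, Bbm, Db, Fm.
The most common triads (4) are shared with Db major.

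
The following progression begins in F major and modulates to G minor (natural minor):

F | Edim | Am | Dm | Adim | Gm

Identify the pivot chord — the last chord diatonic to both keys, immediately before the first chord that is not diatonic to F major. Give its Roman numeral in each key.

Dm — vi in F major, v in G minor

Chords diatonic to F major: F, Gm, Am, Bb, C, Dm, Edim.
Reading the progression, the first chord not in that set is Adim, so the modulation leaves F major there.
The chord immediately before Adim is Dm, which is diatonic to both keys: vi in F major and v in G minor.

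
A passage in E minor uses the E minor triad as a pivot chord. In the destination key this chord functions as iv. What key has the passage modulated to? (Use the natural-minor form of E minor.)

B minor

The numeral iv denotes a minor triad on scale degree 4. With E on degree 4, the tonic of the new key is B.
Degree 4 carries a minor triad in minor keys, so the destination is B minor.
Check: the diatonic triads of B minor (natural minor) are Bm (i), C#dim (ii°), D (III), Em (iv), F#m (v), G (VI), A (VII) — E minor is indeed iv.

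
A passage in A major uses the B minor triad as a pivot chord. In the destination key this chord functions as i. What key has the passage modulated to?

B minor

The numeral i denotes a minor triad on scale degree 1. With B on degree 1, the tonic of the new key is B.
Degree 1 carries a minor triad in minor keys, so the destination is B minor.
Check: the diatonic triads of B minor (natural minor) are Bm (i), C#dim (ii°), D (III), Em (iv), F#m (v), G (VI), A (VII) — B minor is indeed i.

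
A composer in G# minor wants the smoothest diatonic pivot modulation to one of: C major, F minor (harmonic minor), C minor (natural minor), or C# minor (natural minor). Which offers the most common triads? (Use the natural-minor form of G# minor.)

Triads of G# minor (natural minor): G# minor (i), A# diminished (ii°), B major (III), C# minor (iv), D# minor (v), E major (VI), F# major (VII).
C major shares 0: none.
F minor (harmonic minor) shares 0: none.
C minor (natural minor) shares 0: none.
C# minor (natural minor) shares 4: G#m, B, C#m, E.
The most common triads (4) are shared with C# minor.

C# minor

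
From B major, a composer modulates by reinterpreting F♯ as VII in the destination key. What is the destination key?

The numeral VII denotes a major triad on scale degree 7. With F♯ on degree 7, the tonic of the new key is G♯.
Degree 7 carries a major triad in natural-minor keys, so the destination is G♯ minor.
Check: the diatonic triads of G♯ minor (natural minor) are G♯m (i), A♯dim (ii°), B (III), C♯m (iv), D♯m (v), E (VI), F♯ (VII) — F♯ is indeed VII.

G♯ minor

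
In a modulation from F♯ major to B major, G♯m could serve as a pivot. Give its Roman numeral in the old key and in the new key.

The scale of F♯ major is F♯ G♯ A♯ B C♯ D♯ E♯; G♯ is degree 2, and the triad built there (G♯-B-D♯) is minor, so it is ii.
The scale of B major is B C♯ D♯ E F♯ G♯ A♯; G♯ is degree 6, and the triad built there (G♯-B-D♯) is minor, so it is vi.

ii in F♯ major; vi in B major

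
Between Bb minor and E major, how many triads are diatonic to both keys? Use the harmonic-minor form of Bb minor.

Diatonic triads of Bb minor (harmonic minor): Bbm (i), Cdim (ii°), Dbaug (III+), Ebm (iv), F (V), Gb (VI), Adim (vii°).
Diatonic triads of E major: E (I), F#m (ii), G#m (iii), A (IV), B (V), C#m (vi), D#dim (vii°).
No triad has the same root and quality in both keys.

0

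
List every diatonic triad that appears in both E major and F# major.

Triads in E major: E (I), F#m (ii), G#m (iii), A (IV), B (V), C#m (vi), D#dim (vii°).
Triads in F# major: F# (I), G#m (ii), A#m (iii), B (IV), C# (V), D#m (vi), E#dim (vii°).
Shared triads with their functions: G#m (iii in E major, ii in F# major); B (V in E major, IV in F# major).

G#m, B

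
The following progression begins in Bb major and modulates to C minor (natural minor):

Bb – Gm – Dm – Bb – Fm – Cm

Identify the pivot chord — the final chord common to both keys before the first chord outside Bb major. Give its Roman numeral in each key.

Chords diatonic to Bb major: Bb, Cm, Dm, Eb, F, Gm, Adim.
Reading the progression, the first chord not in that set is Fm, so the modulation leaves Bb major there.
The chord immediately before Fm is Bb, which is diatonic to both keys: I in Bb major and VII in C minor.

Bb — I in Bb major, VII in C minor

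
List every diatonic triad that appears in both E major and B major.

E, G#m, B, C#m

Triads in E major: E (I), F#m (ii), G#m (iii), A (IV), B (V), C#m (vi), D#dim (vii°).
Triads in B major: B (I), C#m (ii), D#m (iii), E (IV), F# (V), G#m (vi), A#dim (vii°).
Shared triads with their functions: E (I in E major, IV in B major); G#m (iii in E major, vi in B major); B (V in E major, I in B major); C#m (vi in E major, ii in B major).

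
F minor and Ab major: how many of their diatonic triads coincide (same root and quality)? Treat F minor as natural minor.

7

Diatonic triads of F minor (natural minor): Fm (i), Gdim (ii°), Ab (III), Bbm (iv), Cm (v), Db (VI), Eb (VII).
Diatonic triads of Ab major: Ab (I), Bbm (ii), Cm (iii), Db (IV), Eb (V), Fm (vi), Gdim (vii°).
Matching root and quality in both lists: Fm, Gdim, Ab, Bbm, Cm, Db, Eb.
That gives 7 common triads.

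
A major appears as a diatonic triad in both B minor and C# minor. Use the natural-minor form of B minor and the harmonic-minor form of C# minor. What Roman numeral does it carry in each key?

VII in B minor; VI in C# minor

The scale of B minor (natural minor) is B C# D E F# G A; A is degree 7, and the triad built there (A-C#-E) is major, so it is VII.
The scale of C# minor (harmonic minor) is C# D# E F# G# A B#; A is degree 6, and the triad built there (A-C#-E) is major, so it is VI.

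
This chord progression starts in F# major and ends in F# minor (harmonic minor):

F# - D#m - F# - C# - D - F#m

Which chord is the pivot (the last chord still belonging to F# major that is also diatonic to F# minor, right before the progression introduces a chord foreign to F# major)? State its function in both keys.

C# — V in F# major, V in F# minor

Chords diatonic to F# major: F#, G#m, A#m, B, C#, D#m, E#dim.
Reading the progression, the first chord not in that set is D, so the modulation leaves F# major there.
The chord immediately before D is C#, which is diatonic to both keys: V in F# major and V in F# minor.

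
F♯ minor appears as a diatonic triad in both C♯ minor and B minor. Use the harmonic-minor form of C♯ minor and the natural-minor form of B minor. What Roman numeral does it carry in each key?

iv in C♯ minor; v in B minor

The scale of C♯ minor (harmonic minor) is C♯ D♯ E F♯ G♯ A B♯; F♯ is degree 4, and the triad built there (F♯-A-C♯) is minor, so it is iv.
The scale of B minor (natural minor) is B C♯ D E F♯ G A; F♯ is degree 5, and the triad built there (F♯-A-C♯) is minor, so it is v.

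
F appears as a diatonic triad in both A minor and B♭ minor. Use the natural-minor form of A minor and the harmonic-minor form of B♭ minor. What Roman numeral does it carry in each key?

The scale of A minor (natural minor) is A B C D E F G; F is degree 6, and the triad built there (F-A-C) is major, so it is VI.
The scale of B♭ minor (harmonic minor) is B♭ C D♭ E♭ F G♭ A; F is degree 5, and the triad built there (F-A-C) is major, so it is V.

VI in A minor; V in B♭ minor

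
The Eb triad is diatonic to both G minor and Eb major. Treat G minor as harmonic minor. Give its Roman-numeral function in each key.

VI in G minor; I in Eb major

The scale of G minor (harmonic minor) is G A Bb C D Eb F#; Eb is degree 6, and the triad built there (Eb-G-Bb) is major, so it is VI.
The scale of Eb major is Eb F G Ab Bb C D; Eb is degree 1, and the triad built there (Eb-G-Bb) is major, so it is I.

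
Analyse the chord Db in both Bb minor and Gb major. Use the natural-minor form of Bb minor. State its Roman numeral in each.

The scale of Bb minor (natural minor) is Bb C Db Eb F Gb Ab; Db is degree 3, and the triad built there (Db-F-Ab) is major, so it is III.
The scale of Gb major is Gb Ab Bb Cb Db Eb F; Db is degree 5, and the triad built there (Db-F-Ab) is major, so it is V.

III in Bb minor; V in Gb major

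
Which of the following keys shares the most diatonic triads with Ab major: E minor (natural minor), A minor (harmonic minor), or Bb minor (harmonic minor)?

Triads of Ab major: Ab (I), Bbm (ii), Cm (iii), Db (IV), Eb (V), Fm (vi), Gdim (vii°).
E minor (natural minor) shares 0: none.
A minor (harmonic minor) shares 0: none.
Bb minor (harmonic minor) shares 1: Bbm.
The most common triads (1) are shared with Bb minor.

Bb minor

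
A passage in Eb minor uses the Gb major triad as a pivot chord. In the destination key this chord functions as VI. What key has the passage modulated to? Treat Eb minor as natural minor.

Bb minor

The numeral VI denotes a major triad on scale degree 6. With Gb on degree 6, the tonic of the new key is Bb.
Degree 6 carries a major triad in minor keys, so the destination is Bb minor.
Check: the diatonic triads of Bb minor (natural minor) are Bbm (i), Cdim (ii°), Db (III), Ebm (iv), Fm (v), Gb (VI), Ab (VII) — Gb major is indeed VI.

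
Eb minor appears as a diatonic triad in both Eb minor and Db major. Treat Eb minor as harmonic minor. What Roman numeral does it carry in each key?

i in Eb minor; ii in Db major

The scale of Eb minor (harmonic minor) is Eb F Gb Ab Bb Cb D; Eb is degree 1, and the triad built there (Eb-Gb-Bb) is minor, so it is i.
The scale of Db major is Db Eb F Gb Ab Bb C; Eb is degree 2, and the triad built there (Eb-Gb-Bb) is minor, so it is ii.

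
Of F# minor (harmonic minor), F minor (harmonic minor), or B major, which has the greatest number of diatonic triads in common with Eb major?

F minor

Triads of Eb major: Eb (I), Fm (ii), Gm (iii), Ab (IV), Bb (V), Cm (vi), Ddim (vii°).
F# minor (harmonic minor) shares 0: none.
F minor (harmonic minor) shares 1: Fm.
B major shares 0: none.
The most common triads (1) are shared with F minor.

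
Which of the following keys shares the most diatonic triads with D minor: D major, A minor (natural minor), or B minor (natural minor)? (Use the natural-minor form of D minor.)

Triads of D minor (natural minor): D minor (i), E diminished (ii°), F major (III), G minor (iv), A minor (v), Bb major (VI), C major (VII).
D major shares 0: none.
A minor (natural minor) shares 4: Dm, F, Am, C.
B minor (natural minor) shares 0: none.
The most common triads (4) are shared with A minor.

A minor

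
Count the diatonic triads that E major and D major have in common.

2

Diatonic triads of E major: E major (I), F# minor (ii), G# minor (iii), A major (IV), B major (V), C# minor (vi), D# diminished (vii°).
Diatonic triads of D major: D major (I), E minor (ii), F# minor (iii), G major (IV), A major (V), B minor (vi), C# diminished (vii°).
Matching root and quality in both lists: F# minor, A major.
That gives 2 common triads.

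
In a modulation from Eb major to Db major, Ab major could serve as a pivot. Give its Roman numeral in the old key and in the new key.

The scale of Eb major is Eb F G Ab Bb C D; Ab is degree 4, and the triad built there (Ab-C-Eb) is major, so it is IV.
The scale of Db major is Db Eb F Gb Ab Bb C; Ab is degree 5, and the triad built there (Ab-C-Eb) is major, so it is V.

IV in Eb major; V in Db major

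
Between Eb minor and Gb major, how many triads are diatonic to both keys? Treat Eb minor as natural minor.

7

Diatonic triads of Eb minor (natural minor): Ebm (i), Fdim (ii°), Gb (III), Abm (iv), Bbm (v), Cb (VI), Db (VII).
Diatonic triads of Gb major: Gb (I), Abm (ii), Bbm (iii), Cb (IV), Db (V), Ebm (vi), Fdim (vii°).
Matching root and quality in both lists: Ebm, Fdim, Gb, Abm, Bbm, Cb, Db.
That gives 7 common triads.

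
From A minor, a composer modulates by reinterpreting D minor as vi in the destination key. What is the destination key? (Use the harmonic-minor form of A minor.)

The numeral vi denotes a minor triad on scale degree 6. With D on degree 6, the tonic of the new key is F.
Degree 6 carries a minor triad in major keys, so the destination is F major.
Check: the diatonic triads of F major are F (I), Gm (ii), Am (iii), Bb (IV), C (V), Dm (vi), Edim (vii°) — D minor is indeed vi.

F major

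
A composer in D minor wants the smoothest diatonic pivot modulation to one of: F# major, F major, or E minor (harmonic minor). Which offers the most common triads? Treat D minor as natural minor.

F major

Triads of D minor (natural minor): Dm (i), Edim (ii°), F (III), Gm (iv), Am (v), Bb (VI), C (VII).
F# major shares 0: none.
F major shares 7: Dm, Edim, F, Gm, Am, Bb, C.
E minor (harmonic minor) shares 2: Am, C.
The most common triads (7) are shared with F major.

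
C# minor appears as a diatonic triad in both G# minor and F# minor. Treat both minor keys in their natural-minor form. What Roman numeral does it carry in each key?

The scale of G# minor (natural minor) is G# A# B C# D# E F#; C# is degree 4, and the triad built there (C#-E-G#) is minor, so it is iv.
The scale of F# minor (natural minor) is F# G# A B C# D E; C# is degree 5, and the triad built there (C#-E-G#) is minor, so it is v.

iv in G# minor; v in F# minor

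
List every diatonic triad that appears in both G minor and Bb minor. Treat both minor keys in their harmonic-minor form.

Adim

Triads in G minor (harmonic minor): Gm (i), Adim (ii°), Bbaug (III+), Cm (iv), D (V), Eb (VI), F#dim (vii°).
Triads in Bb minor (harmonic minor): Bbm (i), Cdim (ii°), Dbaug (III+), Ebm (iv), F (V), Gb (VI), Adim (vii°).
Shared triads with their functions: Adim (ii° in G minor, vii° in Bb minor).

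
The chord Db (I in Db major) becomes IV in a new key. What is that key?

Ab major

The numeral IV denotes a major triad on scale degree 4. With Db on degree 4, the tonic of the new key is Ab.
Degree 4 carries a major triad in major keys, so the destination is Ab major.
Check: the diatonic triads of Ab major are Ab (I), Bbm (ii), Cm (iii), Db (IV), Eb (V), Fm (vi), Gdim (vii°) — Db is indeed IV.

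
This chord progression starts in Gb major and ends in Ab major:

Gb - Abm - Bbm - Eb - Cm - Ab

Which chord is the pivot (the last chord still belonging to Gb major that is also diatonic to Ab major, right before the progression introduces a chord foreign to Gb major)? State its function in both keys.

Chords diatonic to Gb major: Gb, Abm, Bbm, Cb, Db, Ebm, Fdim.
Reading the progression, the first chord not in that set is Eb, so the modulation leaves Gb major there.
The chord immediately before Eb is Bbm, which is diatonic to both keys: iii in Gb major and ii in Ab major.

Bbm — iii in Gb major, ii in Ab major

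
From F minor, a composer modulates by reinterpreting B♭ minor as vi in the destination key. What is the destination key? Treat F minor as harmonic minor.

D♭ major

The numeral vi denotes a minor triad on scale degree 6. With B♭ on degree 6, the tonic of the new key is D♭.
Degree 6 carries a minor triad in major keys, so the destination is D♭ major.
Check: the diatonic triads of D♭ major are D♭ (I), E♭m (ii), Fm (iii), G♭ (IV), A♭ (V), B♭m (vi), Cdim (vii°) — B♭ minor is indeed vi.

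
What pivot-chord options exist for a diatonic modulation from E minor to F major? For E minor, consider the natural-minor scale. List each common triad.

Triads in E minor (natural minor): Em (i), F#dim (ii°), G (III), Am (iv), Bm (v), C (VI), D (VII).
Triads in F major: F (I), Gm (ii), Am (iii), Bb (IV), C (V), Dm (vi), Edim (vii°).
Shared triads with their functions: Am (iv in E minor, iii in F major); C (VI in E minor, V in F major).

Am, C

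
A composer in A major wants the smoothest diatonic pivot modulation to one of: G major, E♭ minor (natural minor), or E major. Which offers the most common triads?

E major

Triads of A major: A major (I), B minor (ii), C♯ minor (iii), D major (IV), E major (V), F♯ minor (vi), G♯ diminished (vii°).
G major shares 2: Bm, D.
E♭ minor (natural minor) shares 0: none.
E major shares 4: A, C♯m, E, F♯m.
The most common triads (4) are shared with E major.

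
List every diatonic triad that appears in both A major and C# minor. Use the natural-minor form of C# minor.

Triads in A major: A major (I), B minor (ii), C# minor (iii), D major (IV), E major (V), F# minor (vi), G# diminished (vii°).
Triads in C# minor (natural minor): C# minor (i), D# diminished (ii°), E major (III), F# minor (iv), G# minor (v), A major (VI), B major (VII).
Shared triads with their functions: A major (I in A major, VI in C# minor); C# minor (iii in A major, i in C# minor); E major (V in A major, III in C# minor); F# minor (vi in A major, iv in C# minor).

A, C#m, E, F#m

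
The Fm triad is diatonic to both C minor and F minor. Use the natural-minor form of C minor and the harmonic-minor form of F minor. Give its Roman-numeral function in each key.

iv in C minor; i in F minor

The scale of C minor (natural minor) is C D Eb F G Ab Bb; F is degree 4, and the triad built there (F-Ab-C) is minor, so it is iv.
The scale of F minor (harmonic minor) is F G Ab Bb C Db E; F is degree 1, and the triad built there (F-Ab-C) is minor, so it is i.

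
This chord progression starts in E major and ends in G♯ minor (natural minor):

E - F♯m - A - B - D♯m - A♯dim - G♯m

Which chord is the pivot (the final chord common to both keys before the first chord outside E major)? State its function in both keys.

B — V in E major, III in G♯ minor

Chords diatonic to E major: E, F♯m, G♯m, A, B, C♯m, D♯dim.
Reading the progression, the first chord not in that set is D♯m, so the modulation leaves E major there.
The chord immediately before D♯m is B, which is diatonic to both keys: V in E major and III in G♯ minor.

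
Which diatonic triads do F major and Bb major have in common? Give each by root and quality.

Triads in F major: F major (I), G minor (ii), A minor (iii), Bb major (IV), C major (V), D minor (vi), E diminished (vii°).
Triads in Bb major: Bb major (I), C minor (ii), D minor (iii), Eb major (IV), F major (V), G minor (vi), A diminished (vii°).
Shared triads with their functions: F major (I in F major, V in Bb major); G minor (ii in F major, vi in Bb major); Bb major (IV in F major, I in Bb major); D minor (vi in F major, iii in Bb major).

F, Gm, Bb, Dm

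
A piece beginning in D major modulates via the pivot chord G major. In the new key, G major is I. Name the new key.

The numeral I denotes a major triad on scale degree 1. With G on degree 1, the tonic of the new key is G.
Degree 1 carries a major triad in major keys, so the destination is G major.
Check: the diatonic triads of G major are G (I), Am (ii), Bm (iii), C (IV), D (V), Em (vi), F#dim (vii°) — G major is indeed I.

G major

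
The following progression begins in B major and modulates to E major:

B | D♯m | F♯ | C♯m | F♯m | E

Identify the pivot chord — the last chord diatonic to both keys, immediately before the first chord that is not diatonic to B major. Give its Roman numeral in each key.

C♯m — ii in B major, vi in E major

Chords diatonic to B major: B, C♯m, D♯m, E, F♯, G♯m, A♯dim.
Reading the progression, the first chord not in that set is F♯m, so the modulation leaves B major there.
The chord immediately before F♯m is C♯m, which is diatonic to both keys: ii in B major and vi in E major.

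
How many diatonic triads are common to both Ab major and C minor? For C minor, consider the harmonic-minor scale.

3

Diatonic triads of Ab major: Ab (I), Bbm (ii), Cm (iii), Db (IV), Eb (V), Fm (vi), Gdim (vii°).
Diatonic triads of C minor (harmonic minor): Cm (i), Ddim (ii°), Ebaug (III+), Fm (iv), G (V), Ab (VI), Bdim (vii°).
Matching root and quality in both lists: Ab, Cm, Fm.
That gives 3 common triads.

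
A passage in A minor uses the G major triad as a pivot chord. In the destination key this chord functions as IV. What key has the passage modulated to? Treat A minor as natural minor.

The numeral IV denotes a major triad on scale degree 4. With G on degree 4, the tonic of the new key is D.
Degree 4 carries a major triad in major keys, so the destination is D major.
Check: the diatonic triads of D major are D (I), Em (ii), F#m (iii), G (IV), A (V), Bm (vi), C#dim (vii°) — G major is indeed IV.

D major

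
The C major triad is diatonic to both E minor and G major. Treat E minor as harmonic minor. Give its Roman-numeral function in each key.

VI in E minor; IV in G major

The scale of E minor (harmonic minor) is E F# G A B C D#; C is degree 6, and the triad built there (C-E-G) is major, so it is VI.
The scale of G major is G A B C D E F#; C is degree 4, and the triad built there (C-E-G) is major, so it is IV.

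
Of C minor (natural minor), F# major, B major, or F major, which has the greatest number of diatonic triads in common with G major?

Triads of G major: G major (I), A minor (ii), B minor (iii), C major (IV), D major (V), E minor (vi), F# diminished (vii°).
C minor (natural minor) shares 0: none.
F# major shares 0: none.
B major shares 0: none.
F major shares 2: Am, C.
The most common triads (2) are shared with F major.

F major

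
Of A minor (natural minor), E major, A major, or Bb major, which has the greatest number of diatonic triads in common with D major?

Triads of D major: D (I), Em (ii), F#m (iii), G (IV), A (V), Bm (vi), C#dim (vii°).
A minor (natural minor) shares 2: Em, G.
E major shares 2: F#m, A.
A major shares 4: D, F#m, A, Bm.
Bb major shares 0: none.
The most common triads (4) are shared with A major.

A major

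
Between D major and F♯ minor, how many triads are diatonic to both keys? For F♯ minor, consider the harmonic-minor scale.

3

Diatonic triads of D major: D (I), Em (ii), F♯m (iii), G (IV), A (V), Bm (vi), C♯dim (vii°).
Diatonic triads of F♯ minor (harmonic minor): F♯m (i), G♯dim (ii°), Aaug (III+), Bm (iv), C♯ (V), D (VI), E♯dim (vii°).
Matching root and quality in both lists: D, F♯m, Bm.
That gives 3 common triads.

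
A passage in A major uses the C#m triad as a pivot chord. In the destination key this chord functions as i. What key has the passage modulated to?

C# minor

The numeral i denotes a minor triad on scale degree 1. With C# on degree 1, the tonic of the new key is C#.
Degree 1 carries a minor triad in minor keys, so the destination is C# minor.
Check: the diatonic triads of C# minor (natural minor) are C#m (i), D#dim (ii°), E (III), F#m (iv), G#m (v), A (VI), B (VII) — C#m is indeed i.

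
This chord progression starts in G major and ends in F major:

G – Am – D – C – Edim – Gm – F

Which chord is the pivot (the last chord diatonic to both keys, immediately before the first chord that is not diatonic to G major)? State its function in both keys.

Chords diatonic to G major: G, Am, Bm, C, D, Em, F♯dim.
Reading the progression, the first chord not in that set is Edim, so the modulation leaves G major there.
The chord immediately before Edim is C, which is diatonic to both keys: IV in G major and V in F major.

C — IV in G major, V in F major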